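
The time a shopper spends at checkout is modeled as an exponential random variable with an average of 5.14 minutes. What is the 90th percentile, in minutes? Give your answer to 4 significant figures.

11.84

The rate is λ = 1/5.14 = 0.194553 per minute.
Set 1 − e^(−λt) = 0.9, so t = −ln(0.1)/λ = 2.3026/0.194553 ≈ 11.8353 minutes.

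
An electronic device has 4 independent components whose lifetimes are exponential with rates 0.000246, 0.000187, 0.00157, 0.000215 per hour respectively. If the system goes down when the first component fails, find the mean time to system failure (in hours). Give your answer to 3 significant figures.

The time to first failure is exponential with rate Σλ = 0.000246 + 0.000187 + 0.00157 + 0.000215 = 0.002218.
E[min] = 1/Σλ = 1/0.002218 = 450.857 hours.

451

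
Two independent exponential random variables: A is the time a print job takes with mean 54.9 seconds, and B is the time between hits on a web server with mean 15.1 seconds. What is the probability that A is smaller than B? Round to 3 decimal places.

λ_1 = 1/54.9 = 0.0182149, λ_2 = 1/15.1 = 0.0662252.
For independent exponentials, P(A < B) = λ_1/(λ_1+λ_2) = 0.0182149/0.0844401 ≈ 0.216.

0.216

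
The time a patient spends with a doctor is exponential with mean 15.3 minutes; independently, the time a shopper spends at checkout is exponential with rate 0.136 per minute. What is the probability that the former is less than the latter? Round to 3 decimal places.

0.325

λ_1 = 1/15.3 = 0.0653595, λ_2 = 0.136.
For independent exponentials, P(the former < the latter) = λ_1/(λ_1+λ_2) = 0.0653595/0.201359 ≈ 0.325.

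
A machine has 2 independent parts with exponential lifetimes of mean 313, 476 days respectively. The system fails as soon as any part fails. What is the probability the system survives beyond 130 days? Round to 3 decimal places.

0.502

The first failure time is exponential with rate Σλ_i = 1/313 + 1/476 = 0.00529573 per day.
P(min > 130) = e^(−0.00529573·130) = e^(−0.68844) ≈ 0.502.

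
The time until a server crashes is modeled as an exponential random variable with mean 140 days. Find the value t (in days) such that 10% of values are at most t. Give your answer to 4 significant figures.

The rate is λ = 1/140 = 0.00714286 per day.
Set 1 − e^(−λt) = 0.1, so t = −ln(0.9)/λ = 0.10536/0.00714286 ≈ 14.7505 days.

14.75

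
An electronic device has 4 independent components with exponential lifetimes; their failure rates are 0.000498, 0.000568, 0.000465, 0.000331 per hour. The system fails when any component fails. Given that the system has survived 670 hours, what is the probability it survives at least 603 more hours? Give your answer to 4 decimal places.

0.3254

Time to first failure ~ Exp(Σλ) with Σλ = 0.001862.
By memorylessness, P(T > 670+603 | T > 670) = P(T > 603) = e^(−0.001862·603) ≈ 0.3254.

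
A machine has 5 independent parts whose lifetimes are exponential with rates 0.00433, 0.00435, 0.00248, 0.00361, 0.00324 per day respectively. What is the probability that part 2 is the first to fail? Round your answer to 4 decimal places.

The time to first failure is exponential with rate Σλ = 0.00433 + 0.00435 + 0.00248 + 0.00361 + 0.00324 = 0.01801.
P(part 2 first) = λ_2/Σλ = 0.00435/0.01801 ≈ 0.2415.

0.2415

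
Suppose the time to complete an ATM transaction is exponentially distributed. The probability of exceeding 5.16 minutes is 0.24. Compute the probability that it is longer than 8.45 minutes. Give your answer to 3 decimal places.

e^(−λ·5.16) = 0.24 ⇒ λ = −ln(0.24)/5.16 = 0.276573.
P(X > 8.45) = e^(−0.276573·8.45) = e^(−2.337) ≈ 0.097.

0.097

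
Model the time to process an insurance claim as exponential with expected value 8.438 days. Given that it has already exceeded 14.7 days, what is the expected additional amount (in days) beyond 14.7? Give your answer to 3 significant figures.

8.44

The rate is λ = 1/8.438 = 0.118511 per day.
By memorylessness, the remaining amount past any threshold is again Exp(λ) with mean 1/λ = 8.438 days.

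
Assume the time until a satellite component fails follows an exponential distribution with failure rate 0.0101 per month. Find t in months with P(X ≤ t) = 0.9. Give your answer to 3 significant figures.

Set 1 − e^(−λt) = 0.9, so t = −ln(0.1)/λ = 2.3026/0.0101 ≈ 227.979 months.

228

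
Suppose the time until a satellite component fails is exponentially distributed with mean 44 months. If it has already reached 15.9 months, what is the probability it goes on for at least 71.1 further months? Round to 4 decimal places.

0.1987

The rate is λ = 1/44 = 0.0227273 per month.
By the memoryless property, P(X > 15.9+71.1 | X > 15.9) = P(X > 71.1).
P(X > 71.1) = e^(−1.6159) ≈ 0.1987.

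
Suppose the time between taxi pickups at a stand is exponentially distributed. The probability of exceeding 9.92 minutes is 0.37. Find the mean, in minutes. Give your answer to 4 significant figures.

9.977

e^(−λ·9.92) = 0.37 ⇒ λ = −ln(0.37)/9.92 = 0.100227.
Mean = 1/λ = 9.97735 minutes.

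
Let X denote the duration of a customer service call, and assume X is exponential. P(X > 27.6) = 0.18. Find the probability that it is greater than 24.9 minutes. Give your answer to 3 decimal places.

e^(−λ·27.6) = 0.18 ⇒ λ = −ln(0.18)/27.6 = 0.0621304.
P(X > 24.9) = e^(−0.0621304·24.9) = e^(−1.547) ≈ 0.213.

0.213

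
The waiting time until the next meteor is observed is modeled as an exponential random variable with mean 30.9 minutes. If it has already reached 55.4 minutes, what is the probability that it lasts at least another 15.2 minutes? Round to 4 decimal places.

The rate is λ = 1/30.9 = 0.0323625 per minute.
The exponential is memoryless, so the remaining time is again Exp(λ): the condition X > 55.4 is irrelevant.
P(X > 15.2) = e^(−0.49191) ≈ 0.6115.

0.6115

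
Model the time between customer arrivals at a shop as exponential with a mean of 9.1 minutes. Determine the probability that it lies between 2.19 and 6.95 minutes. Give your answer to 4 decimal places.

The rate is λ = 1/9.1 = 0.10989 per minute.
P(2.19 < X < 6.95) = e^(−λ·2.19) − e^(−λ·6.95) = 0.78611 − 0.46592 ≈ 0.3202.

0.3202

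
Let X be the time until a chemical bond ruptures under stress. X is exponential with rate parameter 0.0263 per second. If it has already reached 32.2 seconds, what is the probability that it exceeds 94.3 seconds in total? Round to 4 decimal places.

0.1953

By the memoryless property, P(X > 32.2+62.1 | X > 32.2) = P(X > 62.1).
P(X > 62.1) = e^(−1.6332) ≈ 0.1953.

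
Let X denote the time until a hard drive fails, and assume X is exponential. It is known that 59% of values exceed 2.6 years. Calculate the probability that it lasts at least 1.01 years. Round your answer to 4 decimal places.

0.8147

e^(−λ·2.6) = 0.59 ⇒ λ = −ln(0.59)/2.6 = 0.202936.
P(X > 1.01) = e^(−0.202936·1.01) = e^(−0.20497) ≈ 0.8147.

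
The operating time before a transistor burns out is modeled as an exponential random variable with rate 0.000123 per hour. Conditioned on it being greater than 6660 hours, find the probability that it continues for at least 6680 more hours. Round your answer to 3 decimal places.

0.440

The exponential is memoryless, so the remaining time is again Exp(λ): the condition X > 6660 is irrelevant.
P(X > 6680) = e^(−0.82164) ≈ 0.440.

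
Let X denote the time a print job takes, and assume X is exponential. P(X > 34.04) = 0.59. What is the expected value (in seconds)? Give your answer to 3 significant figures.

e^(−λ·34.04) = 0.59 ⇒ λ = −ln(0.59)/34.04 = 0.0155004.
Mean = 1/λ = 64.5146 seconds.

64.5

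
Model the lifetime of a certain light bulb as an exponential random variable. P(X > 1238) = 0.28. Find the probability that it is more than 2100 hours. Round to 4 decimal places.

0.1154

e^(−λ·1238) = 0.28 ⇒ λ = −ln(0.28)/1238 = 0.00102824.
P(X > 2100) = e^(−0.00102824·2100) = e^(−2.1593) ≈ 0.1154.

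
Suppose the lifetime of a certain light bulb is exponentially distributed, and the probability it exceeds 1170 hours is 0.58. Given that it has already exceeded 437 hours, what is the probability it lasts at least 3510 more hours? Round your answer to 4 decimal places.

0.1951

From e^(−λ·1170) = 0.58, λ = −ln(0.58)/1170 = 0.000465579.
Memoryless: P(X > 437+3510 | X > 437) = P(X > 3510) = e^(−0.000465579·3510) ≈ 0.1951.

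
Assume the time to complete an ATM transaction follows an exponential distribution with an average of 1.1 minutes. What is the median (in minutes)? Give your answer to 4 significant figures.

The rate is λ = 1/1.1 = 0.909091 per minute.
Set 1 − e^(−λt) = 0.5, so t = −ln(0.5)/λ = 0.69315/0.909091 ≈ 0.762462 minutes.

0.7625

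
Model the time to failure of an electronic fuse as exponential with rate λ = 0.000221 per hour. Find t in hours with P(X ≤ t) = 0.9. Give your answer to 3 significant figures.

10400

Set 1 − e^(−λt) = 0.9, so t = −ln(0.1)/λ = 2.3026/0.000221 ≈ 10418.9 hours.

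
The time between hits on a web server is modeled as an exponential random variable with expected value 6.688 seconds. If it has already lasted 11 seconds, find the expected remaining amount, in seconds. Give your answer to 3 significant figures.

6.69

The rate is λ = 1/6.688 = 0.149522 per second.
By memorylessness, the remaining amount past any threshold is again Exp(λ) with mean 1/λ = 6.688 seconds.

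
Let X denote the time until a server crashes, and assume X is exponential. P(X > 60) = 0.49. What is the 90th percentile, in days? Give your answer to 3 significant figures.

194

e^(−λ·60) = 0.49 ⇒ λ = −ln(0.49)/60 = 0.0118892.
90th percentile: 1 − e^(−λt) = 0.9, t = −ln(0.1)/λ = 193.671 days.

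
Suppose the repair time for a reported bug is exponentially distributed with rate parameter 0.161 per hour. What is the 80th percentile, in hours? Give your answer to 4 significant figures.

Set 1 − e^(−λt) = 0.8, so t = −ln(0.2)/λ = 1.6094/0.161 ≈ 9.99651 hours.

9.997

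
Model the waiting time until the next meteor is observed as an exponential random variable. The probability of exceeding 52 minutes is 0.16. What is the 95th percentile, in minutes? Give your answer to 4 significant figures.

85.00

e^(−λ·52) = 0.16 ⇒ λ = −ln(0.16)/52 = 0.035242.
95th percentile: 1 − e^(−λt) = 0.95, t = −ln(0.05)/λ = 85.0047 minutes.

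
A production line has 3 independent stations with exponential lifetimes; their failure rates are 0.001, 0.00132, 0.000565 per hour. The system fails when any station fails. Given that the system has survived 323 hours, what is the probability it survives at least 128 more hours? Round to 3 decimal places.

Time to first failure ~ Exp(Σλ) with Σλ = 0.002885.
By memorylessness, P(T > 323+128 | T > 323) = P(T > 128) = e^(−0.002885·128) ≈ 0.691.

0.691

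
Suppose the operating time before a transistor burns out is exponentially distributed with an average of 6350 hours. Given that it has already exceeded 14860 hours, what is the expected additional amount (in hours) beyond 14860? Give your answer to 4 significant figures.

6350

The rate is λ = 1/6350 = 0.00015748 per hour.
By memorylessness, the remaining amount past any threshold is again Exp(λ) with mean 1/λ = 6350 hours.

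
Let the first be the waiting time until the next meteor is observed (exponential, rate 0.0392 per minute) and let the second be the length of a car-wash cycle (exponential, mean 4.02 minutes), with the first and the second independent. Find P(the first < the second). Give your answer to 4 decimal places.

0.1361

λ_1 = 0.0392, λ_2 = 1/4.02 = 0.248756.
For independent exponentials, P(the first < the second) = λ_1/(λ_1+λ_2) = 0.0392/0.287956 ≈ 0.1361.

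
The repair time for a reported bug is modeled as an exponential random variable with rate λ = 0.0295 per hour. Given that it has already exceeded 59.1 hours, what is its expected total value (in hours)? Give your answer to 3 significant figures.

By memorylessness, E[X | X > 59.1] = 59.1 + 1/λ = 59.1 + 33.8983 = 92.9983 hours.

93.0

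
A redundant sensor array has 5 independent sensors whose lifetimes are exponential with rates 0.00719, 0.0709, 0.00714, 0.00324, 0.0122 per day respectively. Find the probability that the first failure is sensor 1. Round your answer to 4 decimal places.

The time to first failure is exponential with rate Σλ = 0.00719 + 0.0709 + 0.00714 + 0.00324 + 0.0122 = 0.10067.
P(sensor 1 first) = λ_1/Σλ = 0.00719/0.10067 ≈ 0.0714.

0.0714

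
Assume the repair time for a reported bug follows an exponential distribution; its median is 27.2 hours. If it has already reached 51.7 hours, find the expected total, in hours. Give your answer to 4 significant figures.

For an exponential, median = ln(2)/λ, so λ = ln 2 / 27.2 = 0.0254834 per hour.
By memorylessness, E[X | X > 51.7] = 51.7 + 1/λ = 51.7 + 39.2413 = 90.9413 hours.

90.94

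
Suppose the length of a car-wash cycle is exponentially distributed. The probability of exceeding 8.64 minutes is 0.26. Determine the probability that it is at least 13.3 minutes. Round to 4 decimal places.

0.1257

e^(−λ·8.64) = 0.26 ⇒ λ = −ln(0.26)/8.64 = 0.155911.
P(X > 13.3) = e^(−0.155911·13.3) = e^(−2.0736) ≈ 0.1257.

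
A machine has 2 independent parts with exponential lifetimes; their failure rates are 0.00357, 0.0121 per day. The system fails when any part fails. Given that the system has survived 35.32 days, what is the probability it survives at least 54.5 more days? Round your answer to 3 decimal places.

0.426

Time to first failure ~ Exp(Σλ) with Σλ = 0.01567.
By memorylessness, P(T > 35.32+54.5 | T > 35.32) = P(T > 54.5) = e^(−0.01567·54.5) ≈ 0.426.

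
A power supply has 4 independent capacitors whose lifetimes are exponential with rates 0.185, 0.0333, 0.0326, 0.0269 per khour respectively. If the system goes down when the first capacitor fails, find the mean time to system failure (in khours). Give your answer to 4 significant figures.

The time to first failure is exponential with rate Σλ = 0.185 + 0.0333 + 0.0326 + 0.0269 = 0.2778.
E[min] = 1/Σλ = 1/0.2778 = 3.59971 khours.

3.600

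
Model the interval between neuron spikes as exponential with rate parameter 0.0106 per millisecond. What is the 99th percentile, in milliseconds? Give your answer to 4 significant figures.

434.5

Set 1 − e^(−λt) = 0.99, so t = −ln(0.01)/λ = 4.6052/0.0106 ≈ 434.45 milliseconds.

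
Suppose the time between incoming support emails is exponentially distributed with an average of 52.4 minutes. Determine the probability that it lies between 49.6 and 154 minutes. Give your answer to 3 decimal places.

0.335

The rate is λ = 1/52.4 = 0.019084 per minute.
P(49.6 < X < 154) = e^(−λ·49.6) − e^(−λ·154) = 0.38807 − 0.05292 ≈ 0.335.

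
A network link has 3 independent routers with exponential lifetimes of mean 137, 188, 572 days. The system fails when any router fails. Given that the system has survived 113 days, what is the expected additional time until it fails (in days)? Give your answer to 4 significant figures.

69.61

First-failure rate Σλ = 1/137 + 1/188 + 1/572 = 0.0143667.
By memorylessness the expected residual is 1/Σλ = 69.6055 days, regardless of the 113 already elapsed.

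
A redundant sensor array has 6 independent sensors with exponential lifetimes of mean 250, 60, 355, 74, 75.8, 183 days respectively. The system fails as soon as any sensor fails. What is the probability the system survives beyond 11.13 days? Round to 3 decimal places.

0.538

The first failure time is exponential with rate Σλ_i = 1/250 + 1/60 + 1/355 + 1/74 + 1/75.8 + 1/183 = 0.0556542 per day.
P(min > 11.13) = e^(−0.0556542·11.13) = e^(−0.61943) ≈ 0.538.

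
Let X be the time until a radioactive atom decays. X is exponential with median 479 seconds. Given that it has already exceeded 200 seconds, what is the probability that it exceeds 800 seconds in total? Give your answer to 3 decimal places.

For an exponential, median = ln(2)/λ, so λ = ln 2 / 479 = 0.00144707 per second.
By the memoryless property, P(X > 200+600 | X > 200) = P(X > 600).
P(X > 600) = e^(−0.86824) ≈ 0.420.

0.420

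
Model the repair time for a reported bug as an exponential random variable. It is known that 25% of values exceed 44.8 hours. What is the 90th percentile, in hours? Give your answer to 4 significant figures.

e^(−λ·44.8) = 0.25 ⇒ λ = −ln(0.25)/44.8 = 0.0309441.
90th percentile: 1 − e^(−λt) = 0.9, t = −ln(0.1)/λ = 74.4112 hours.

74.41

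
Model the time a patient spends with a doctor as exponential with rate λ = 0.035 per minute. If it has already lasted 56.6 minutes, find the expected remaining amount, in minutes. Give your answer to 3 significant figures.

28.6

By memorylessness, the remaining amount past any threshold is again Exp(λ) with mean 1/λ = 28.5714 minutes.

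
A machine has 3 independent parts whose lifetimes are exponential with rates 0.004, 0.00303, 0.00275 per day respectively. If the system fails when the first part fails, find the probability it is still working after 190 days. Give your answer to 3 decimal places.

The time to first failure is exponential with rate Σλ = 0.004 + 0.00303 + 0.00275 = 0.00978.
P(min > 190) = e^(−0.00978·190) = e^(−1.8582) ≈ 0.156.

0.156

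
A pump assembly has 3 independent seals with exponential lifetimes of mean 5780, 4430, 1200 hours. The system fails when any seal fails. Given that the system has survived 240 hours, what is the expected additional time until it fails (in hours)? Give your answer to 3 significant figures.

812

First-failure rate Σλ = 1/5780 + 1/4430 + 1/1200 = 0.00123208.
By memorylessness the expected residual is 1/Σλ = 811.637 hours, regardless of the 240 already elapsed.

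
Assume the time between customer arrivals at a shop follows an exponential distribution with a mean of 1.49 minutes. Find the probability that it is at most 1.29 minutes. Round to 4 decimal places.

0.5793

The rate is λ = 1/1.49 = 0.671141 per minute.
P(X ≤ 1.29) = 1 − e^(−λ·1.29) = 1 − e^(−0.86577) ≈ 0.5793.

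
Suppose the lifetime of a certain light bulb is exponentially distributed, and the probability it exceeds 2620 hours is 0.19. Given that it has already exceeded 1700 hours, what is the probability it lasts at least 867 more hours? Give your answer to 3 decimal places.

0.577

From e^(−λ·2620) = 0.19, λ = −ln(0.19)/2620 = 0.000633867.
Memoryless: P(X > 1700+867 | X > 1700) = P(X > 867) = e^(−0.000633867·867) ≈ 0.577.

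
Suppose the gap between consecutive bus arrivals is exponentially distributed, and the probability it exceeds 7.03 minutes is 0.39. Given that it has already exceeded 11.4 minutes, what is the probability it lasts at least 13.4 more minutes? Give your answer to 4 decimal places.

0.1662

From e^(−λ·7.03) = 0.39, λ = −ln(0.39)/7.03 = 0.133941.
Memoryless: P(X > 11.4+13.4 | X > 11.4) = P(X > 13.4) = e^(−0.133941·13.4) ≈ 0.1662.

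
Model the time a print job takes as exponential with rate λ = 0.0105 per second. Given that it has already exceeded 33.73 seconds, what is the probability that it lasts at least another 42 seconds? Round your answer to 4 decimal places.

0.6434

The exponential is memoryless, so the remaining time is again Exp(λ): the condition X > 33.73 is irrelevant.
P(X > 42) = e^(−0.441) ≈ 0.6434.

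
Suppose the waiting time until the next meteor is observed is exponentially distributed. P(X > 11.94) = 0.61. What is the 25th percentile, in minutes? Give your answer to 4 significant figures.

e^(−λ·11.94) = 0.61 ⇒ λ = −ln(0.61)/11.94 = 0.0413984.
25th percentile: 1 − e^(−λt) = 0.25, t = −ln(0.75)/λ = 6.94912 minutes.

6.949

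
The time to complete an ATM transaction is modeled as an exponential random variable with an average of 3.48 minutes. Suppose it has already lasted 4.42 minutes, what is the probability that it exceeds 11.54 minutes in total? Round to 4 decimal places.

0.1293

The rate is λ = 1/3.48 = 0.287356 per minute.
By the memoryless property, P(X > 4.42+7.12 | X > 4.42) = P(X > 7.12).
P(X > 7.12) = e^(−2.046) ≈ 0.1293.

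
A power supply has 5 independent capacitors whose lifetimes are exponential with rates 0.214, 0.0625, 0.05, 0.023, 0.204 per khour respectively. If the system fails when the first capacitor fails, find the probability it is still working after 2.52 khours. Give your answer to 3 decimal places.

The time to first failure is exponential with rate Σλ = 0.214 + 0.0625 + 0.05 + 0.023 + 0.204 = 0.5535.
P(min > 2.52) = e^(−0.5535·2.52) = e^(−1.3948) ≈ 0.248.

0.248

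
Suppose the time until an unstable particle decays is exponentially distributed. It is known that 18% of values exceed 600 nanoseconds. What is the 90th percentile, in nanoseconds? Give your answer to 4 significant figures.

e^(−λ·600) = 0.18 ⇒ λ = −ln(0.18)/600 = 0.002858.
90th percentile: 1 − e^(−λt) = 0.9, t = −ln(0.1)/λ = 805.664 nanoseconds.

805.7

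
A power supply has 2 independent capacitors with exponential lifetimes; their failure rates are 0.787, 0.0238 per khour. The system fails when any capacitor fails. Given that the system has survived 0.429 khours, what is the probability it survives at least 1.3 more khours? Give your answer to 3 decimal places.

Time to first failure ~ Exp(Σλ) with Σλ = 0.8108.
By memorylessness, P(T > 0.429+1.3 | T > 0.429) = P(T > 1.3) = e^(−0.8108·1.3) ≈ 0.349.

0.349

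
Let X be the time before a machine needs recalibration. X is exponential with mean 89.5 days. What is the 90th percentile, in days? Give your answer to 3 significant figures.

The rate is λ = 1/89.5 = 0.0111732 per day.
Set 1 − e^(−λt) = 0.9, so t = −ln(0.1)/λ = 2.3026/0.0111732 ≈ 206.081 days.

206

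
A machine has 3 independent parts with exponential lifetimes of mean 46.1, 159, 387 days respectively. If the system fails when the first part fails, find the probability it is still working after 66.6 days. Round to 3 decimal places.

0.131

The first failure time is exponential with rate Σλ_i = 1/46.1 + 1/159 + 1/387 = 0.0305653 per day.
P(min > 66.6) = e^(−0.0305653·66.6) = e^(−2.0356) ≈ 0.131.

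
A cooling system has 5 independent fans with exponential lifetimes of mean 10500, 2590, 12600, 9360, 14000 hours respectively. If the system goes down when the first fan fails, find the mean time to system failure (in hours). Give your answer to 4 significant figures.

The first failure time is exponential with rate Σλ_i = 1/10500 + 1/2590 + 1/12600 + 1/9360 + 1/14000 = 0.00073897 per hour.
E[min] = 1/Σλ = 1/0.00073897 = 1353.24 hours.

1353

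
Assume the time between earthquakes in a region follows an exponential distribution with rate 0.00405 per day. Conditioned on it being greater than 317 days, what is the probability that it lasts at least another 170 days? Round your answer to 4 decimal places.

0.5023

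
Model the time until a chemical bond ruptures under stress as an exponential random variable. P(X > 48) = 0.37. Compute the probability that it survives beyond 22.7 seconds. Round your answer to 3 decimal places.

0.625

e^(−λ·48) = 0.37 ⇒ λ = −ln(0.37)/48 = 0.0207136.
P(X > 22.7) = e^(−0.0207136·22.7) = e^(−0.4702) ≈ 0.625.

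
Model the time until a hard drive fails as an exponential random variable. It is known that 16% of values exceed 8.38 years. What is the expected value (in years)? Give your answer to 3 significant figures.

4.57

e^(−λ·8.38) = 0.16 ⇒ λ = −ln(0.16)/8.38 = 0.218685.
Mean = 1/λ = 4.57278 years.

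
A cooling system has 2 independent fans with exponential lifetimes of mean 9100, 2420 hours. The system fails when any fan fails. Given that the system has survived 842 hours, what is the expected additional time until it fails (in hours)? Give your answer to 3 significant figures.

1910

First-failure rate Σλ = 1/9100 + 1/2420 = 0.000523113.
By memorylessness the expected residual is 1/Σλ = 1911.63 hours, regardless of the 842 already elapsed.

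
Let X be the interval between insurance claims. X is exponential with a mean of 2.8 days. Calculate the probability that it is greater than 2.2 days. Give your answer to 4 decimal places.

0.4558

The rate is λ = 1/2.8 = 0.357143 per day.
P(X > 2.2) = e^(−λ·2.2) = e^(−0.78571) ≈ 0.4558.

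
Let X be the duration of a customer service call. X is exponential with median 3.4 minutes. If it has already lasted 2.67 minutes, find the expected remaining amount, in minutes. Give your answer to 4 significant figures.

4.905

For an exponential, median = ln(2)/λ, so λ = ln 2 / 3.4 = 0.203867 per minute.
By memorylessness, the remaining amount past any threshold is again Exp(λ) with mean 1/λ = 4.90516 minutes.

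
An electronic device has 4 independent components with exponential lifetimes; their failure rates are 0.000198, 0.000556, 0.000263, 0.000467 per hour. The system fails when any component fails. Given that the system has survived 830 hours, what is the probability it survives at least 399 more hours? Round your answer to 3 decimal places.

0.553

Time to first failure ~ Exp(Σλ) with Σλ = 0.001484.
By memorylessness, P(T > 830+399 | T > 830) = P(T > 399) = e^(−0.001484·399) ≈ 0.553.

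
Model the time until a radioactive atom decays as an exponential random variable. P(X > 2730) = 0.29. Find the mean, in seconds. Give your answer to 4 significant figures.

2205

e^(−λ·2730) = 0.29 ⇒ λ = −ln(0.29)/2730 = 0.000453434.
Mean = 1/λ = 2205.39 seconds.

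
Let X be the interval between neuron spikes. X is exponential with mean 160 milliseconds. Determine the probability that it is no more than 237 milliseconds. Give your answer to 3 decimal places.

The rate is λ = 1/160 = 0.00625 per millisecond.
P(X ≤ 237) = 1 − e^(−λ·237) = 1 − e^(−1.4813) ≈ 0.773.

0.773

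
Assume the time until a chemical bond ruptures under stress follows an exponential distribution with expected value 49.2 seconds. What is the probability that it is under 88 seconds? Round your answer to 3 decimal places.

0.833

The rate is λ = 1/49.2 = 0.0203252 per second.
P(X ≤ 88) = 1 − e^(−λ·88) = 1 − e^(−1.7886) ≈ 0.833.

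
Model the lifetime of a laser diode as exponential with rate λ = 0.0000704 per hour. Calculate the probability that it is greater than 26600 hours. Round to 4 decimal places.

0.1537

P(X > 26600) = e^(−λ·26600) = e^(−1.8726) ≈ 0.1537.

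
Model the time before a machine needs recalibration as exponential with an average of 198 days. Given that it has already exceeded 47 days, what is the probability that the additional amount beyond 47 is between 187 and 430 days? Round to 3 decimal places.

0.275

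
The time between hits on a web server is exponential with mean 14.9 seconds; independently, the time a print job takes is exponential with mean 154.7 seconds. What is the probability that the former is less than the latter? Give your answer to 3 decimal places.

0.912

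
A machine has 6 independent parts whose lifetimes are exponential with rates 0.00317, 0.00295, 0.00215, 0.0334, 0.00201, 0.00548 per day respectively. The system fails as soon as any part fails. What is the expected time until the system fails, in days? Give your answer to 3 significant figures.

The time to first failure is exponential with rate Σλ = 0.00317 + 0.00295 + 0.00215 + 0.0334 + 0.00201 + 0.00548 = 0.04916.
E[min] = 1/Σλ = 1/0.04916 = 20.3417 days.

20.3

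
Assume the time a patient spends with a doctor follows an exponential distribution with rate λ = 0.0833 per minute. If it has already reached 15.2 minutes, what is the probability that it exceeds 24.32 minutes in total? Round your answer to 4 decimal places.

0.4678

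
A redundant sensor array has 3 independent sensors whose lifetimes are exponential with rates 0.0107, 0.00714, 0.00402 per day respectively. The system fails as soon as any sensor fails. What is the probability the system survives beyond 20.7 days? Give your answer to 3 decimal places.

The time to first failure is exponential with rate Σλ = 0.0107 + 0.00714 + 0.00402 = 0.02186.
P(min > 20.7) = e^(−0.02186·20.7) = e^(−0.4525) ≈ 0.636.

0.636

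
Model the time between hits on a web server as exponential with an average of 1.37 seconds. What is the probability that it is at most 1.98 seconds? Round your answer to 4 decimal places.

0.7643

The rate is λ = 1/1.37 = 0.729927 per second.
P(X ≤ 1.98) = 1 − e^(−λ·1.98) = 1 − e^(−1.4453) ≈ 0.7643.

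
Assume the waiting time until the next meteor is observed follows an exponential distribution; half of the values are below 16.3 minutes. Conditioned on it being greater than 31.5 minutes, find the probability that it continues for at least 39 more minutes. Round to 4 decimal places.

For an exponential, median = ln(2)/λ, so λ = ln 2 / 16.3 = 0.0425244 per minute.
P(X > s+t | X > s) = e^(−λ(s+t))/e^(−λs) = e^(−λt), independent of s = 31.5.
P(X > 39) = e^(−1.6585) ≈ 0.1904.

0.1904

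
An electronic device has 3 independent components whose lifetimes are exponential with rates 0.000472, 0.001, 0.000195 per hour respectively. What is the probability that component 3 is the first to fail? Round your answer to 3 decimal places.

0.117

The time to first failure is exponential with rate Σλ = 0.000472 + 0.001 + 0.000195 = 0.001667.
P(component 3 first) = λ_3/Σλ = 0.000195/0.001667 ≈ 0.117.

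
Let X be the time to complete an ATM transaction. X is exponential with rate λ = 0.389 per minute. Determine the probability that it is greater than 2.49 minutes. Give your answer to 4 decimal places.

0.3796

P(X > 2.49) = e^(−λ·2.49) = e^(−0.96861) ≈ 0.3796.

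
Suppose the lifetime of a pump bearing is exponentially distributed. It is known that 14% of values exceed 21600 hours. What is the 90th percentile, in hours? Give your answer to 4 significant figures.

25300

e^(−λ·21600) = 0.14 ⇒ λ = −ln(0.14)/21600 = 0.0000910237.
90th percentile: 1 − e^(−λt) = 0.9, t = −ln(0.1)/λ = 25296.5 hours.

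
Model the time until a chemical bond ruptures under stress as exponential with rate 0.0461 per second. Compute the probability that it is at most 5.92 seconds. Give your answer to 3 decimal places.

P(X ≤ 5.92) = 1 − e^(−λ·5.92) = 1 − e^(−0.27291) ≈ 0.239.

0.239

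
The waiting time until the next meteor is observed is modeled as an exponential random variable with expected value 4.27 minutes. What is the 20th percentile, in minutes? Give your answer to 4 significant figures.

0.9528

The rate is λ = 1/4.27 = 0.234192 per minute.
Set 1 − e^(−λt) = 0.2, so t = −ln(0.8)/λ = 0.22314/0.234192 ≈ 0.952823 minutes.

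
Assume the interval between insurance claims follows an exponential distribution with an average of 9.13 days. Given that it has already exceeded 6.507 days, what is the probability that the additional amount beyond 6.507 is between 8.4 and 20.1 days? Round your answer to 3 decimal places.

0.288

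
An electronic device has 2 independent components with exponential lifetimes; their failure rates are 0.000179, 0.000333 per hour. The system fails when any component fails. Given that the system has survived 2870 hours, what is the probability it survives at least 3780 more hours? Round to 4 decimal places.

Time to first failure ~ Exp(Σλ) with Σλ = 0.000512.
By memorylessness, P(T > 2870+3780 | T > 2870) = P(T > 3780) = e^(−0.000512·3780) ≈ 0.1444.

0.1444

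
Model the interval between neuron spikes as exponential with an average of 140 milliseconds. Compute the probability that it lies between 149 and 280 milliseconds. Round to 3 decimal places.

The rate is λ = 1/140 = 0.00714286 per millisecond.
P(149 < X < 280) = e^(−λ·149) − e^(−λ·280) = 0.34497 − 0.13534 ≈ 0.210.

0.210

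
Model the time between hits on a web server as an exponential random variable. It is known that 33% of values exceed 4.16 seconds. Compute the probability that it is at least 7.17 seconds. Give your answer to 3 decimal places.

e^(−λ·4.16) = 0.33 ⇒ λ = −ln(0.33)/4.16 = 0.266505.
P(X > 7.17) = e^(−0.266505·7.17) = e^(−1.9108) ≈ 0.148.

0.148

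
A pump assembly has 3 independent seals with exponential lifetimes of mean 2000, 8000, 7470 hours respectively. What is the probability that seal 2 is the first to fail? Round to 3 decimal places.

0.165

Rates: λ_i = 1/mean_i → 0.0005, 0.000125, 0.000133869; Σλ = 0.000758869.
P(seal 2 first) = λ_2/Σλ = 0.000125/0.000758869 ≈ 0.165.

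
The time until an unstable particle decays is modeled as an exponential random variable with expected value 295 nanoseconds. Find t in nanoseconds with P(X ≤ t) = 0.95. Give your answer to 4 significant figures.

883.7

The rate is λ = 1/295 = 0.00338983 per nanosecond.
Set 1 − e^(−λt) = 0.95, so t = −ln(0.05)/λ = 2.9957/0.00338983 ≈ 883.741 nanoseconds.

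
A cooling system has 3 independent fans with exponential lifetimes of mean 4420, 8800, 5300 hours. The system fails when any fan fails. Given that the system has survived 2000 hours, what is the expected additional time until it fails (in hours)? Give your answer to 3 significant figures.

First-failure rate Σλ = 1/4420 + 1/8800 + 1/5300 = 0.00052856.
By memorylessness the expected residual is 1/Σλ = 1891.93 hours, regardless of the 2000 already elapsed.

1890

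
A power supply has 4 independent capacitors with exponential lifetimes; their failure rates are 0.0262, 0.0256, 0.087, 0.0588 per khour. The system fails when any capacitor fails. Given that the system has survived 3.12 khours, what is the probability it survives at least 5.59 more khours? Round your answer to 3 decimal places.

0.331

Time to first failure ~ Exp(Σλ) with Σλ = 0.1976.
By memorylessness, P(T > 3.12+5.59 | T > 3.12) = P(T > 5.59) = e^(−0.1976·5.59) ≈ 0.331.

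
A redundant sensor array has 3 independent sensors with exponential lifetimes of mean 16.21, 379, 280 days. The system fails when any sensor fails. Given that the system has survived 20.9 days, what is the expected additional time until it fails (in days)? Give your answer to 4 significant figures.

First-failure rate Σλ = 1/16.21 + 1/379 + 1/280 = 0.0679003.
By memorylessness the expected residual is 1/Σλ = 14.7275 days, regardless of the 20.9 already elapsed.

14.73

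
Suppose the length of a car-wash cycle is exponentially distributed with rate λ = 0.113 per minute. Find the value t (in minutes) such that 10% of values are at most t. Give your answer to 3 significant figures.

0.932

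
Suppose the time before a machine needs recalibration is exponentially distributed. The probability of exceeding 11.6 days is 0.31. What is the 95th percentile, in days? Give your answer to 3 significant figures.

e^(−λ·11.6) = 0.31 ⇒ λ = −ln(0.31)/11.6 = 0.100964.
95th percentile: 1 − e^(−λt) = 0.95, t = −ln(0.05)/λ = 29.6713 days.

29.7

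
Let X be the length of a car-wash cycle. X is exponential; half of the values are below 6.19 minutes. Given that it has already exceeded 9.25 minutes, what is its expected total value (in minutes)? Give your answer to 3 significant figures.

18.2

For an exponential, median = ln(2)/λ, so λ = ln 2 / 6.19 = 0.111979 per minute.
By memorylessness, E[X | X > 9.25] = 9.25 + 1/λ = 9.25 + 8.93028 = 18.1803 minutes.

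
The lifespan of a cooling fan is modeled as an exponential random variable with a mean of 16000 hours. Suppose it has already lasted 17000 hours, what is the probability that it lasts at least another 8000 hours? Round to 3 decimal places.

The rate is λ = 1/16000 = 0.0000625 per hour.
P(X > s+t | X > s) = e^(−λ(s+t))/e^(−λs) = e^(−λt), independent of s = 17000.
P(X > 8000) = e^(−0.5) ≈ 0.607.

0.607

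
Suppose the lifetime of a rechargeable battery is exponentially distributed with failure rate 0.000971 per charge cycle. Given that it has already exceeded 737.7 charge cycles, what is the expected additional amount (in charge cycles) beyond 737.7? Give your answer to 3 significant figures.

1030

By memorylessness, the remaining amount past any threshold is again Exp(λ) with mean 1/λ = 1029.87 charge cycles.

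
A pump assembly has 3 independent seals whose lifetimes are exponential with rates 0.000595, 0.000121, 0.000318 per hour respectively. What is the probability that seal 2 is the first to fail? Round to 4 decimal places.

0.1170

The time to first failure is exponential with rate Σλ = 0.000595 + 0.000121 + 0.000318 = 0.001034.
P(seal 2 first) = λ_2/Σλ = 0.000121/0.001034 ≈ 0.1170.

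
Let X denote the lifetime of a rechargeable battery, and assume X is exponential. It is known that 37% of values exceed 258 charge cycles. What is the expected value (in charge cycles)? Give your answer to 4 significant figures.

259.5

e^(−λ·258) = 0.37 ⇒ λ = −ln(0.37)/258 = 0.00385369.
Mean = 1/λ = 259.491 charge cycles.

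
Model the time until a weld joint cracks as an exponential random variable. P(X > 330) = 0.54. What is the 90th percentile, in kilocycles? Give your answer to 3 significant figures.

1230

e^(−λ·330) = 0.54 ⇒ λ = −ln(0.54)/330 = 0.00186723.
90th percentile: 1 − e^(−λt) = 0.9, t = −ln(0.1)/λ = 1233.16 kilocycles.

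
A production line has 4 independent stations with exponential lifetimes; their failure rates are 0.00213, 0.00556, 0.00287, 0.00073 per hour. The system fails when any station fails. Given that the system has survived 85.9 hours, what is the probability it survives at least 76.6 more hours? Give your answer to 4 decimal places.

Time to first failure ~ Exp(Σλ) with Σλ = 0.01129.
By memorylessness, P(T > 85.9+76.6 | T > 85.9) = P(T > 76.6) = e^(−0.01129·76.6) ≈ 0.4211.

0.4211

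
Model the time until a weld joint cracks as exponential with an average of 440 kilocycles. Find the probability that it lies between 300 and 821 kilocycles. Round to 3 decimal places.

0.351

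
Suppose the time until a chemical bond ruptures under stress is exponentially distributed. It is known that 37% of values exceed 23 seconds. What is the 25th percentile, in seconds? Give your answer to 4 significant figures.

e^(−λ·23) = 0.37 ⇒ λ = −ln(0.37)/23 = 0.0432284.
25th percentile: 1 − e^(−λt) = 0.25, t = −ln(0.75)/λ = 6.65494 seconds.

6.655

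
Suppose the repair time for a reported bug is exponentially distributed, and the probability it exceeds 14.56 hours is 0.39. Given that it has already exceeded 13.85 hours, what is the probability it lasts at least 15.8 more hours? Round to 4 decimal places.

0.3599

From e^(−λ·14.56) = 0.39, λ = −ln(0.39)/14.56 = 0.0646709.
Memoryless: P(X > 13.85+15.8 | X > 13.85) = P(X > 15.8) = e^(−0.0646709·15.8) ≈ 0.3599.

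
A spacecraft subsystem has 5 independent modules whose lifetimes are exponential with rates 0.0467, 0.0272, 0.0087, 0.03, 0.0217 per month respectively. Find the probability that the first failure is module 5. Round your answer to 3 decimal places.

0.162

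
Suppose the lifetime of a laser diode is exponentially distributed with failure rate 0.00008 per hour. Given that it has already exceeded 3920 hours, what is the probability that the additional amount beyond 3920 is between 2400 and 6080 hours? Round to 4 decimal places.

Memoryless: the residual past 3920 is again Exp(λ).
P(2400 < residual < 6080) = e^(−λ·2400) − e^(−λ·6080) = 0.82531 − 0.61484 ≈ 0.2105.

0.2105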